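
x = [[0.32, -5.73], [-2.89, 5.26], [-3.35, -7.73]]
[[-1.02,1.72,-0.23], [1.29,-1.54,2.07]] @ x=[[-4.53, 16.67], [-2.07, -31.49]]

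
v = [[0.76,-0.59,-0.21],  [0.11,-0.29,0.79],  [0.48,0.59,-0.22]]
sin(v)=[[0.76, -0.51, -0.16], [0.08, -0.19, 0.73], [0.42, 0.56, -0.12]]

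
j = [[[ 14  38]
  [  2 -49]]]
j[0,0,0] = 14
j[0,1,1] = -49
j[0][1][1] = -49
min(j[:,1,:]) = -49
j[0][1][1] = -49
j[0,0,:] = [14, 38]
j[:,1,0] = [2]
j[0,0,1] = 38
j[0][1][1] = -49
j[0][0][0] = 14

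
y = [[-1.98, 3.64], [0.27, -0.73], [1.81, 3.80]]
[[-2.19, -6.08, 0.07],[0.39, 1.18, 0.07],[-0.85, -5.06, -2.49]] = y@[[0.37, 0.33, -0.66],[-0.40, -1.49, -0.34]]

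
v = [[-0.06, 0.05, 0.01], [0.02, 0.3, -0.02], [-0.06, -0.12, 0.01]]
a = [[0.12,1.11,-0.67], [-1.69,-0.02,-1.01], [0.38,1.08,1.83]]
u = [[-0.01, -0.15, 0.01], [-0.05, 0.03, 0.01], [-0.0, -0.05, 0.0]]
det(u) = 0.00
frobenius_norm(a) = 3.20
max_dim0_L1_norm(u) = 0.23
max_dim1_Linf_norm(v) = 0.3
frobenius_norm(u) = 0.17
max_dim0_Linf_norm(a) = 1.83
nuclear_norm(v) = 0.42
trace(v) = 0.25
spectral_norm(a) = 2.61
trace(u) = 0.02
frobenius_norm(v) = 0.34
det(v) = 0.00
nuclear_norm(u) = 0.22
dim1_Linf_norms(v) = [0.06, 0.3, 0.12]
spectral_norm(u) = 0.16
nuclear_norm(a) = 5.21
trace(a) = 1.93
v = a @ u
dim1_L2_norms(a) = [1.3, 1.97, 2.16]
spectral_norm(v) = 0.33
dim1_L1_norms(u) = [0.17, 0.09, 0.05]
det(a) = 4.35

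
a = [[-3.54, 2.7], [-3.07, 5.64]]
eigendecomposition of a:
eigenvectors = [[-0.94, -0.31], [-0.35, -0.95]]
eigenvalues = [-2.52, 4.62]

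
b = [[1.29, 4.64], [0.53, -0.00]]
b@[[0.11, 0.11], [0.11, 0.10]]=[[0.65, 0.61], [0.06, 0.06]]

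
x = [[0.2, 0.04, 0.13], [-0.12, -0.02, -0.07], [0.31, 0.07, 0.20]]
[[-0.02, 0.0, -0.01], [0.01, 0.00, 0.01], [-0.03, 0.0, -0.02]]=x @ [[-0.08, -0.07, -0.03], [0.08, -0.00, -0.14], [-0.07, 0.11, -0.02]]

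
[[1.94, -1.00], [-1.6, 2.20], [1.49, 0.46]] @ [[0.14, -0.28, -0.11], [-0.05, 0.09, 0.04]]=[[0.32,-0.63,-0.25], [-0.33,0.65,0.26], [0.19,-0.38,-0.15]]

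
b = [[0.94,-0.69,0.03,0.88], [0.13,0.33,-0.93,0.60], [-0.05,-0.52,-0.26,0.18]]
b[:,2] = [0.029, -0.928, -0.262]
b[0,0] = 0.939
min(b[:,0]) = -0.046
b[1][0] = 0.128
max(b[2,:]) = 0.18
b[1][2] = -0.928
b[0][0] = 0.939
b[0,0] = 0.939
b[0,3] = 0.881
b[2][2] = -0.262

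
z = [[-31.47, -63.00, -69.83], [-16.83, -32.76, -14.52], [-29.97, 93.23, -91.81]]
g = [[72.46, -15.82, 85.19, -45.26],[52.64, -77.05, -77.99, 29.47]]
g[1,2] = -77.99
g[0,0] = 72.46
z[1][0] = -16.83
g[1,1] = -77.05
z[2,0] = -29.97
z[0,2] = -69.83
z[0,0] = -31.47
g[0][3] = -45.26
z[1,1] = -32.76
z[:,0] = [-31.47, -16.83, -29.97]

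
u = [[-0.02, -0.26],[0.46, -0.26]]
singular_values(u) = [0.54, 0.23]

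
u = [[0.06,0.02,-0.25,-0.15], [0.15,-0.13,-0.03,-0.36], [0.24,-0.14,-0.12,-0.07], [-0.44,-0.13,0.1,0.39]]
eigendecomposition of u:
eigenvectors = [[0.23+0.00j, -0.07-0.53j, (-0.07+0.53j), (0.4+0j)], [(0.48+0j), 0.02+0.34j, (0.02-0.34j), (0.77+0j)], [(0.07+0j), -0.67+0.00j, -0.67-0.00j, 0.32+0.00j], [(-0.85+0j), (0.24-0.3j), (0.24+0.3j), (0.38+0j)]]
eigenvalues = [(0.58+0j), (-0.07+0.23j), (-0.07-0.23j), (-0.24+0j)]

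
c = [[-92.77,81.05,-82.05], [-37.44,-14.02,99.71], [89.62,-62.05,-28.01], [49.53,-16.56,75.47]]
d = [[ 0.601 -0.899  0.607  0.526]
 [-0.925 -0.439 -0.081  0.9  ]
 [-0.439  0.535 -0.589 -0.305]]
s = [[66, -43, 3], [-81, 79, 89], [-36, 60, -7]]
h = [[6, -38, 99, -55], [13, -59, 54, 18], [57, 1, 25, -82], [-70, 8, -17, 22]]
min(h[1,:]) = -59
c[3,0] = 49.53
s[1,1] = 79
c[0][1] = 81.05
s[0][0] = 66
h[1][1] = -59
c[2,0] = 89.62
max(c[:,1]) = 81.05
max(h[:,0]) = 57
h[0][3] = -55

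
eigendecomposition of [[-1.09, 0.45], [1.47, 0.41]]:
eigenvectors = [[-0.78,-0.24],[0.62,-0.97]]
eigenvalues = [-1.45, 0.77]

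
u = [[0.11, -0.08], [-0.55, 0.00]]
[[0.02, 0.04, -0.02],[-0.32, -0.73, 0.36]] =u@[[0.58,1.33,-0.66],[0.55,1.27,-0.63]]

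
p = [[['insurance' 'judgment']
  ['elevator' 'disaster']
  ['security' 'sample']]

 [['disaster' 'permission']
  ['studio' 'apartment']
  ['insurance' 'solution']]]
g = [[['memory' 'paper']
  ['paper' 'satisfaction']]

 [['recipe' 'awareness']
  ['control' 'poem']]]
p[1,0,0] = 'disaster'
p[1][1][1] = 'apartment'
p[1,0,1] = 'permission'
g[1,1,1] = 'poem'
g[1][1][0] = 'control'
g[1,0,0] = 'recipe'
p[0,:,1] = ['judgment', 'disaster', 'sample']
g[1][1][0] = 'control'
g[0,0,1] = 'paper'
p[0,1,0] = 'elevator'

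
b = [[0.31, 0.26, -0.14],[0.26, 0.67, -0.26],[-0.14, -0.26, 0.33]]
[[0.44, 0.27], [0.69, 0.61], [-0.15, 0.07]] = b@[[0.92, 0.43],  [0.94, 1.3],  [0.67, 1.42]]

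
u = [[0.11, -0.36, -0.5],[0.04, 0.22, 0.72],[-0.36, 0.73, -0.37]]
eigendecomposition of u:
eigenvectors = [[0.22,-0.92,-0.63], [-0.52,-0.37,0.57], [0.82,0.14,0.53]]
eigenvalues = [-0.93, 0.04, 0.85]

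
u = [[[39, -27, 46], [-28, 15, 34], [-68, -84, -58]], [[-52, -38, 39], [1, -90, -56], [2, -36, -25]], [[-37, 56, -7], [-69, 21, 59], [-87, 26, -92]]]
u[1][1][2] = -56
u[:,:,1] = [[-27, 15, -84], [-38, -90, -36], [56, 21, 26]]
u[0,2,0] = -68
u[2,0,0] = -37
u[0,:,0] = [39, -28, -68]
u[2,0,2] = -7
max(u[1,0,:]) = 39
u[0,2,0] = -68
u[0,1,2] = 34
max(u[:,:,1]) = 56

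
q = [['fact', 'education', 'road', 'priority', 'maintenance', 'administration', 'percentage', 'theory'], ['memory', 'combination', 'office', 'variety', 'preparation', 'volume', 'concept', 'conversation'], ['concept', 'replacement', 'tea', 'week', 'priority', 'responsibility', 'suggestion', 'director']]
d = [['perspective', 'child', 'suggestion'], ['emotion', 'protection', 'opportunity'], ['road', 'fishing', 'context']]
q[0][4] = 'maintenance'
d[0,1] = 'child'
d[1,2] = 'opportunity'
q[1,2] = 'office'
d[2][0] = 'road'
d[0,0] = 'perspective'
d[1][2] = 'opportunity'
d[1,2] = 'opportunity'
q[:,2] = ['road', 'office', 'tea']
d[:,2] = ['suggestion', 'opportunity', 'context']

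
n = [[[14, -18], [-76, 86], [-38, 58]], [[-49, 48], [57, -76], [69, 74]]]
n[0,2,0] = -38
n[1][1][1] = -76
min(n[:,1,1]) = -76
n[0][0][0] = 14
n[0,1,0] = -76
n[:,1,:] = [[-76, 86], [57, -76]]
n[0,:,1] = [-18, 86, 58]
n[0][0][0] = 14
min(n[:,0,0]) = -49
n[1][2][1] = 74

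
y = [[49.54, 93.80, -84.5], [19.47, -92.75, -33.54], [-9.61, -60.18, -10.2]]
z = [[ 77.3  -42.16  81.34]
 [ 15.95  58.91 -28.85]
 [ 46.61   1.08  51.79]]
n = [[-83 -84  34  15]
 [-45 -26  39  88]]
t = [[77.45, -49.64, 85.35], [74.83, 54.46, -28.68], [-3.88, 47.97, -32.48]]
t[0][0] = 77.45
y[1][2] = -33.54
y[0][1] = 93.8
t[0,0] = 77.45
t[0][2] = 85.35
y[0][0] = 49.54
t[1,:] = [74.83, 54.46, -28.68]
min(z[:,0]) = 15.95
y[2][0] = -9.61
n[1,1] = -26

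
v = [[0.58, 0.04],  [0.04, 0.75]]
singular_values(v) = [0.76, 0.57]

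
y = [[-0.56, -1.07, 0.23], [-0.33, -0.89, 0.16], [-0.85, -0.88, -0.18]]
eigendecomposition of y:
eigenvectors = [[0.43, -0.38, 0.3], [-0.36, -0.29, 0.23], [-0.83, -0.88, 0.93]]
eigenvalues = [-0.12, -0.84, -0.67]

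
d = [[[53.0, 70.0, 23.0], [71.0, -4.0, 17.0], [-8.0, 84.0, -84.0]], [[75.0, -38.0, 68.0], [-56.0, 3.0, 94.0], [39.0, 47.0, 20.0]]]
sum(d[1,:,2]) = 182.0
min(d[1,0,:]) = -38.0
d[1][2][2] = 20.0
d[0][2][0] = -8.0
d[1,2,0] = 39.0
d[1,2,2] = 20.0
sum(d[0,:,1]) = 150.0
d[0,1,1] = -4.0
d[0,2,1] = 84.0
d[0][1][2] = 17.0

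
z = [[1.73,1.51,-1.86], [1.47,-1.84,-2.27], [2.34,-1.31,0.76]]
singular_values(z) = [3.95, 2.76, 1.99]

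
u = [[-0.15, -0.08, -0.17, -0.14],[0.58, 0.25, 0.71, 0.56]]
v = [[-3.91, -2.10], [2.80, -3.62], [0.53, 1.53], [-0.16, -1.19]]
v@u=[[-0.63, -0.21, -0.83, -0.63], [-2.52, -1.13, -3.05, -2.42], [0.81, 0.34, 1.0, 0.78], [-0.67, -0.28, -0.82, -0.64]]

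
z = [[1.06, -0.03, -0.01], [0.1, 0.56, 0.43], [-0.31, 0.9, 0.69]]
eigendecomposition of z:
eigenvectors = [[-0.01, -0.88, -0.12], [-0.61, -0.4, 0.51], [0.79, -0.24, 0.85]]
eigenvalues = [0.0, 1.04, 1.26]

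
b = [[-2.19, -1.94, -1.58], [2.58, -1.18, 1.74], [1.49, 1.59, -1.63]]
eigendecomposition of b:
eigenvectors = [[(0.68+0j),0.68-0.00j,-0.05+0.00j], [-0.21-0.55j,-0.21+0.55j,-0.64+0.00j], [(-0.27-0.35j),-0.27+0.35j,(0.76+0j)]]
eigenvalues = [(-0.97+2.41j), (-0.97-2.41j), (-3.06+0j)]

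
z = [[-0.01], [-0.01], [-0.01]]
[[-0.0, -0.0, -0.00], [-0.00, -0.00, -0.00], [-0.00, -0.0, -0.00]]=z @ [[0.13, 0.2, 0.03]]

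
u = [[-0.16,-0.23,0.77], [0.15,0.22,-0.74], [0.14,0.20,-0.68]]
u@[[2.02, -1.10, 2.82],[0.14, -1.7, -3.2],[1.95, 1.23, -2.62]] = [[1.15, 1.51, -1.73], [-1.11, -1.45, 1.66], [-1.02, -1.33, 1.54]]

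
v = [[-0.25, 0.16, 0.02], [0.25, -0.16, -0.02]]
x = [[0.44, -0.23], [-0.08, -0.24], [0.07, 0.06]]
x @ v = [[-0.17, 0.11, 0.01], [-0.04, 0.03, 0.00], [-0.00, 0.00, 0.0]]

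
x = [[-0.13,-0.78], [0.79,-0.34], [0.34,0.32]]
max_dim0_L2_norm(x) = 0.91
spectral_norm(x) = 0.93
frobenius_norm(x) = 1.26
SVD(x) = [[-0.66, 0.59],  [-0.74, -0.61],  [0.12, -0.53]] @ diag([0.9271103465298223, 0.8505682837711227]) @ [[-0.49, 0.87],[-0.87, -0.49]]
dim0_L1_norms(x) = [1.26, 1.44]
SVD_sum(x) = [[0.30, -0.53], [0.34, -0.60], [-0.05, 0.10]] + [[-0.43, -0.25], [0.45, 0.26], [0.39, 0.22]]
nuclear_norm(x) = 1.78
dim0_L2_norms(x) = [0.87, 0.91]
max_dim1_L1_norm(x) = 1.13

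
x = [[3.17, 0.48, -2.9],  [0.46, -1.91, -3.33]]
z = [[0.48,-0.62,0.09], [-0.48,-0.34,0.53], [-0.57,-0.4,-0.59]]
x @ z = [[2.94, -0.97, 2.25], [3.04, 1.70, 0.99]]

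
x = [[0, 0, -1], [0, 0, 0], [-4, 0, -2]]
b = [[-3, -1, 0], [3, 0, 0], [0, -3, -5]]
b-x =[[-3, -1, 1], [3, 0, 0], [4, -3, -3]]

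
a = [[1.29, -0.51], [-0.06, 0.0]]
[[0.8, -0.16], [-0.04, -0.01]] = a @ [[0.66,0.10], [0.1,0.56]]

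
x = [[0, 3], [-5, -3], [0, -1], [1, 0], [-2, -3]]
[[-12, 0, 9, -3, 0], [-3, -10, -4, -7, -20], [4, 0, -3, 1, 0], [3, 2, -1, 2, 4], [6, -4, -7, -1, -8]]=x @ [[3, 2, -1, 2, 4], [-4, 0, 3, -1, 0]]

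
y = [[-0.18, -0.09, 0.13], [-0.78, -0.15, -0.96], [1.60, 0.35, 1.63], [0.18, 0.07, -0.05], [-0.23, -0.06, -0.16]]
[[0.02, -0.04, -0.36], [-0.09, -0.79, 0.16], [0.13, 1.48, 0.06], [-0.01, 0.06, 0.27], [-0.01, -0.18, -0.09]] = y@[[-0.11, -0.09, 1.28], [0.18, 1.60, -0.24], [0.15, 0.65, -1.17]]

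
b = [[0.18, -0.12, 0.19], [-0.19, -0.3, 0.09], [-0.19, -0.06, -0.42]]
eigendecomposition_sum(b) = [[0.17-0.00j, -0.05-0.00j, (0.05-0j)], [-0.08+0.00j, (0.02+0j), -0.02+0.00j], [(-0.05+0j), (0.01+0j), (-0.01+0j)]] + [[0.00+0.04j, -0.04+0.05j, (0.07+0.05j)], [-0.06+0.08j, -0.16+0.05j, 0.06+0.22j], [-0.07-0.05j, (-0.04-0.15j), (-0.2+0.04j)]] + [[0.00-0.04j, (-0.04-0.05j), 0.07-0.05j], [(-0.06-0.08j), -0.16-0.05j, (0.06-0.22j)], [-0.07+0.05j, -0.04+0.15j, -0.20-0.04j]]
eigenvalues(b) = [(0.18+0j), (-0.36+0.13j), (-0.36-0.13j)]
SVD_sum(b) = [[0.13, 0.0, 0.22], [-0.01, -0.0, -0.02], [-0.23, -0.0, -0.4]] + [[-0.03,  -0.06,  0.02], [-0.16,  -0.31,  0.09], [-0.01,  -0.02,  0.01]] + [[0.09,-0.06,-0.05],[-0.02,0.01,0.01],[0.05,-0.03,-0.03]]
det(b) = 0.03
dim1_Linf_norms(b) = [0.19, 0.3, 0.42]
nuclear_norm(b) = 1.03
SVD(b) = [[-0.48,-0.20,0.85], [0.04,-0.98,-0.21], [0.88,-0.07,0.48]] @ diag([0.5249286216580981, 0.37306555181431444, 0.13591186928892782]) @ [[-0.5, -0.01, -0.87], [0.44, 0.86, -0.26], [0.75, -0.51, -0.42]]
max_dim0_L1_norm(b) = 0.7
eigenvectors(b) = [[(0.89+0j), 0.21-0.18j, (0.21+0.18j)],[(-0.39+0j), 0.72+0.00j, 0.72-0.00j],[-0.24+0.00j, (-0.04+0.64j), (-0.04-0.64j)]]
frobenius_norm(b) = 0.66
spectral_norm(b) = 0.52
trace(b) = -0.54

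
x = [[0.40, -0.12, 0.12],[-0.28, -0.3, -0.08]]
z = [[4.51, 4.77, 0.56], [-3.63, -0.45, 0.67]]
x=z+[[-4.11, -4.89, -0.44], [3.35, 0.15, -0.75]]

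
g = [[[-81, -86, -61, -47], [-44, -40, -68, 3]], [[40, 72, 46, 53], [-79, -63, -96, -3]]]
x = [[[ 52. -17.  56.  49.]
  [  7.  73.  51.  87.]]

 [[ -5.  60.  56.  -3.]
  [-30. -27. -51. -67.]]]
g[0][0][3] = -47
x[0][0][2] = 56.0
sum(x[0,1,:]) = 218.0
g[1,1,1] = -63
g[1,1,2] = -96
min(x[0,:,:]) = -17.0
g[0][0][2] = -61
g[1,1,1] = -63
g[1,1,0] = -79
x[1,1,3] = -67.0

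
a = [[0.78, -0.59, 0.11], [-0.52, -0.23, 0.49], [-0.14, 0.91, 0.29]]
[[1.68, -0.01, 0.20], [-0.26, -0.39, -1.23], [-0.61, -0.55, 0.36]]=a@[[1.53, -0.09, 1.05], [-0.68, -0.29, 0.87], [0.78, -1.03, -0.99]]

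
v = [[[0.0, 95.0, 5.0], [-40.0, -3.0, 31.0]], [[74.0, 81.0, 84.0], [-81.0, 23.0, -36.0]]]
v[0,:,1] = [95.0, -3.0]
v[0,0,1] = 95.0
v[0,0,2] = 5.0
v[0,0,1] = 95.0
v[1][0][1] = 81.0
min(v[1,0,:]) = 74.0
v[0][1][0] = -40.0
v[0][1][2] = 31.0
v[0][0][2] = 5.0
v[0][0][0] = 0.0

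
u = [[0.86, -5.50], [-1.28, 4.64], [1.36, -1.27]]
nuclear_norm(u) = 8.64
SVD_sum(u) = [[1.28, -5.4], [-1.11, 4.68], [0.36, -1.51]] + [[-0.42, -0.10],[-0.17, -0.04],[1.0, 0.24]]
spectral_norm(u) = 7.51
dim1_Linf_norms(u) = [5.5, 4.64, 1.36]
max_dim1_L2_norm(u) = 5.57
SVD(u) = [[-0.74, -0.39], [0.64, -0.15], [-0.21, 0.91]] @ diag([7.506081603163103, 1.1308576243968147]) @ [[-0.23,0.97], [0.97,0.23]]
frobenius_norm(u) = 7.59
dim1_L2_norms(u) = [5.57, 4.81, 1.86]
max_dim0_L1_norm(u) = 11.41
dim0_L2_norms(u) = [2.06, 7.31]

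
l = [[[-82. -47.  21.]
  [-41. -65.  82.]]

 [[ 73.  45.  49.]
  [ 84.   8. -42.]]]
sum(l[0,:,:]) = -132.0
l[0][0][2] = 21.0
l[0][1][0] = -41.0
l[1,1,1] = 8.0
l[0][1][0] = -41.0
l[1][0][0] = 73.0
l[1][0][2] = 49.0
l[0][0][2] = 21.0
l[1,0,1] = 45.0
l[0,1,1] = -65.0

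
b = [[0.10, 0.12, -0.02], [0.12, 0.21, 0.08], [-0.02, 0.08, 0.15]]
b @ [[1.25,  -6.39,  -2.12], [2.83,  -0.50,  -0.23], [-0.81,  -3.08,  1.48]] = [[0.48,-0.64,-0.27],[0.68,-1.12,-0.18],[0.08,-0.37,0.25]]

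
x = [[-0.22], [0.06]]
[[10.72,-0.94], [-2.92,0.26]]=x @ [[-48.73, 4.28]]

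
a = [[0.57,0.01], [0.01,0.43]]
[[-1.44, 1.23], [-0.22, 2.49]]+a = [[-0.87,1.24], [-0.21,2.92]]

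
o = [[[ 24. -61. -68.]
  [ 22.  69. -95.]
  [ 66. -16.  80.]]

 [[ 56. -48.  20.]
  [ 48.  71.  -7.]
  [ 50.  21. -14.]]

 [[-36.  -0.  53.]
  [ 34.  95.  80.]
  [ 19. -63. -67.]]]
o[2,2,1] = -63.0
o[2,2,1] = -63.0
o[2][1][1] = 95.0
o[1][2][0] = 50.0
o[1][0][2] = 20.0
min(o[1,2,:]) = -14.0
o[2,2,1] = -63.0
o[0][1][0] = 22.0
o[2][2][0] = 19.0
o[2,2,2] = -67.0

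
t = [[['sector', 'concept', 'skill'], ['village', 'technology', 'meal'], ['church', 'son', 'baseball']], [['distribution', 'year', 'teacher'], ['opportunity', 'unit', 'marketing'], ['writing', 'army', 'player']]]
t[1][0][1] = 'year'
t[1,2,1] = 'army'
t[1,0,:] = ['distribution', 'year', 'teacher']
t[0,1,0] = 'village'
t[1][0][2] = 'teacher'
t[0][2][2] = 'baseball'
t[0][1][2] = 'meal'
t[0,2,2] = 'baseball'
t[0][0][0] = 'sector'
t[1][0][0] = 'distribution'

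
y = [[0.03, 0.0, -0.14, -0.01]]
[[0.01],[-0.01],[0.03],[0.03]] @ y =[[0.0, 0.0, -0.00, -0.0], [-0.00, 0.0, 0.0, 0.00], [0.0, 0.00, -0.00, -0.0], [0.00, 0.00, -0.0, -0.00]]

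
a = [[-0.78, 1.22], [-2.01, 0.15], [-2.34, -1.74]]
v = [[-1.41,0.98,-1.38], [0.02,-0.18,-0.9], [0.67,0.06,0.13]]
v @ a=[[2.36,0.83], [2.45,1.56], [-0.95,0.6]]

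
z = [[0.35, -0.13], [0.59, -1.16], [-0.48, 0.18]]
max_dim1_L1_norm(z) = 1.75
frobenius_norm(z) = 1.45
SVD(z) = [[-0.22, 0.55], [-0.93, -0.37], [0.3, -0.75]] @ diag([1.3910148720078515, 0.40122017129374327]) @ [[-0.55, 0.83],  [0.83, 0.55]]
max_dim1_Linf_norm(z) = 1.16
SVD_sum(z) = [[0.17, -0.25],[0.71, -1.08],[-0.23, 0.35]] + [[0.18, 0.12], [-0.12, -0.08], [-0.25, -0.17]]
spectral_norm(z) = 1.39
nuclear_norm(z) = 1.79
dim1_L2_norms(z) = [0.37, 1.3, 0.51]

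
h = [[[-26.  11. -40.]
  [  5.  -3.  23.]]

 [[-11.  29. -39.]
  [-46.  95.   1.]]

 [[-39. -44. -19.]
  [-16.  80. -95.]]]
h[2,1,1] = 80.0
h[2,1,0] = -16.0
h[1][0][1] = 29.0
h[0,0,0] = -26.0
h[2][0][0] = -39.0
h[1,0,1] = 29.0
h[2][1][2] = -95.0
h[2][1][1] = 80.0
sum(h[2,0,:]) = -102.0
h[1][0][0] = -11.0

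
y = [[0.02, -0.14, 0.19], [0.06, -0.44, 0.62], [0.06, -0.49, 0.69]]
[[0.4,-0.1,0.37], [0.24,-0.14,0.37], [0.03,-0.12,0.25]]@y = [[0.02, -0.19, 0.27],[0.02, -0.15, 0.21],[0.01, -0.07, 0.10]]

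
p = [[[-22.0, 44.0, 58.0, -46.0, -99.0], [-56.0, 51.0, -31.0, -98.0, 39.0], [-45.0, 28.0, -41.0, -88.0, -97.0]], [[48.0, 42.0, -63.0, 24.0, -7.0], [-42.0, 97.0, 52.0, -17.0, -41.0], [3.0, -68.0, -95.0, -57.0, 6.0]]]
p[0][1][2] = -31.0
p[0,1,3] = -98.0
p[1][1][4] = -41.0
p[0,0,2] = 58.0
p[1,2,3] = -57.0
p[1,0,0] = 48.0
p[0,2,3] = -88.0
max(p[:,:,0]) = 48.0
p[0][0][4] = -99.0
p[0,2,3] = -88.0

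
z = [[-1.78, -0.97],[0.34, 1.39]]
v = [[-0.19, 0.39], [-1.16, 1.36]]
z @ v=[[1.46, -2.01], [-1.68, 2.02]]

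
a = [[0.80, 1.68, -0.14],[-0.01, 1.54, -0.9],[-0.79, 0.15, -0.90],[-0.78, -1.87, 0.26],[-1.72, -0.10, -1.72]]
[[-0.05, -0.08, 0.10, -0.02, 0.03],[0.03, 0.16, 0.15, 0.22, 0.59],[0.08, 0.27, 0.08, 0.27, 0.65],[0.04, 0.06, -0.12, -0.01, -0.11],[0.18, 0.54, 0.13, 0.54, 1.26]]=a @ [[-0.01, -0.01, 0.02, -0.00, 0.01], [-0.03, -0.07, 0.04, -0.04, -0.05], [-0.09, -0.30, -0.10, -0.31, -0.74]]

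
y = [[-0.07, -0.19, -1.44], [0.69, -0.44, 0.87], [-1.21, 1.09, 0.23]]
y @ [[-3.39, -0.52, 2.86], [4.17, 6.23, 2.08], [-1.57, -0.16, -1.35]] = [[1.71, -0.92, 1.35], [-5.54, -3.24, -0.12], [8.29, 7.38, -1.5]]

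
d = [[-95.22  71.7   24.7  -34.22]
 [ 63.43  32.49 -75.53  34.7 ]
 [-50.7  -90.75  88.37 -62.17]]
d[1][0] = 63.43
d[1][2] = -75.53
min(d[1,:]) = -75.53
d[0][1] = 71.7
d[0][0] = -95.22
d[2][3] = -62.17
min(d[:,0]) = -95.22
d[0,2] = 24.7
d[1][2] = -75.53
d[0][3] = -34.22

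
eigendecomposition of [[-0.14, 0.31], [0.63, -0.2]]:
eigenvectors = [[0.6, -0.55], [0.80, 0.84]]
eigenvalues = [0.27, -0.61]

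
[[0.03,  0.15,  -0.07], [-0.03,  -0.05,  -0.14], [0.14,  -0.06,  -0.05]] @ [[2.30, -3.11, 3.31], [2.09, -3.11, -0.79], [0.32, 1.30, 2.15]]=[[0.36, -0.65, -0.17], [-0.22, 0.07, -0.36], [0.18, -0.31, 0.40]]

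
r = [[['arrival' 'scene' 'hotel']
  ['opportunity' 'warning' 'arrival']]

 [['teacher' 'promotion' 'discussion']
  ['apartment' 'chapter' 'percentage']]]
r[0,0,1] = 'scene'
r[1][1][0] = 'apartment'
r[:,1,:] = [['opportunity', 'warning', 'arrival'], ['apartment', 'chapter', 'percentage']]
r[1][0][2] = 'discussion'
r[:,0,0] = ['arrival', 'teacher']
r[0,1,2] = 'arrival'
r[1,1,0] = 'apartment'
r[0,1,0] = 'opportunity'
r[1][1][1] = 'chapter'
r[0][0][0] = 'arrival'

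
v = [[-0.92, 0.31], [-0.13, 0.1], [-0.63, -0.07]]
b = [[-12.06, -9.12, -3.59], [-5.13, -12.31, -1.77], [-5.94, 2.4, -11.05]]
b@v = [[14.54, -4.40], [7.44, -2.70], [12.11, -0.83]]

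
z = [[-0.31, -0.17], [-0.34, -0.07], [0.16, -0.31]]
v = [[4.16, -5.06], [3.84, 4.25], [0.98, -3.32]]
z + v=[[3.85, -5.23], [3.5, 4.18], [1.14, -3.63]]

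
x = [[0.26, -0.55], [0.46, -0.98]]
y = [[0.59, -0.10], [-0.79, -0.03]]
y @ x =[[0.11, -0.23], [-0.22, 0.46]]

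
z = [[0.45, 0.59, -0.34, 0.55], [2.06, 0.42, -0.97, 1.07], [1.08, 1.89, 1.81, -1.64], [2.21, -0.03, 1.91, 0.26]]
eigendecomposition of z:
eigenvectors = [[0.30+0.00j, (0.5+0j), (0.08-0.11j), (0.08+0.11j)],[(0.53+0j), (-0.51+0j), (0.2-0.27j), 0.20+0.27j],[(0.39+0j), (-0.25+0j), (-0.73+0j), -0.73-0.00j],[0.69+0.00j, -0.65+0.00j, (-0.22+0.54j), (-0.22-0.54j)]]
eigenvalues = [(2.29+0j), (-0.7+0j), (0.68+2.1j), (0.68-2.1j)]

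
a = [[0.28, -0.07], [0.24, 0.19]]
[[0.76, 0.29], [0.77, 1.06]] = a @ [[2.84, 1.85],[0.48, 3.24]]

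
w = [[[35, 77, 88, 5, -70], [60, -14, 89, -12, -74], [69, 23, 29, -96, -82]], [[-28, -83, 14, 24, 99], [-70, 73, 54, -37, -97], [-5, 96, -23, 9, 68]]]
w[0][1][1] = -14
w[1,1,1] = 73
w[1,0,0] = -28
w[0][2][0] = 69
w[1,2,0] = -5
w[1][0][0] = -28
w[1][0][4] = 99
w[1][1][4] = -97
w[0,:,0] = [35, 60, 69]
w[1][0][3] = 24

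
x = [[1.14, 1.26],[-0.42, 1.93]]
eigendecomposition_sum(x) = [[0.57+0.80j, 0.63-1.58j], [-0.21+0.53j, (0.96-0.19j)]] + [[0.57-0.80j, (0.63+1.58j)], [(-0.21-0.53j), (0.96+0.19j)]]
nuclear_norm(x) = 3.50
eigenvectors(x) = [[(0.87+0j), (0.87-0j)], [0.27+0.42j, (0.27-0.42j)]]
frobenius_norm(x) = 2.61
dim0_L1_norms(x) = [1.56, 3.19]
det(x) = 2.73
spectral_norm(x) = 2.33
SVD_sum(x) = [[0.22, 1.41], [0.29, 1.82]] + [[0.92, -0.15], [-0.71, 0.11]]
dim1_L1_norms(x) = [2.4, 2.35]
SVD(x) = [[0.61, 0.79], [0.79, -0.61]] @ diag([2.326370225047273, 1.1732440394110257]) @ [[0.16, 0.99], [0.99, -0.16]]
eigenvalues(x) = [(1.54+0.61j), (1.54-0.61j)]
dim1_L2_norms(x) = [1.7, 1.98]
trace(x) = 3.07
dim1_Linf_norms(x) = [1.26, 1.93]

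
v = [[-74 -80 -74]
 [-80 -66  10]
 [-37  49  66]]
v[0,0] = -74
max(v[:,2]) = 66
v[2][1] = 49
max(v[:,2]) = 66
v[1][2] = 10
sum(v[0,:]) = -228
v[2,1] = 49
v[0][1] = -80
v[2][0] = -37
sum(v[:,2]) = 2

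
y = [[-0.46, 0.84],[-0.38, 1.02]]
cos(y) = [[1.05, -0.22], [0.1, 0.66]]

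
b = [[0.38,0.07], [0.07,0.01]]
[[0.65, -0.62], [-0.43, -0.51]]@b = [[0.2,0.04], [-0.20,-0.04]]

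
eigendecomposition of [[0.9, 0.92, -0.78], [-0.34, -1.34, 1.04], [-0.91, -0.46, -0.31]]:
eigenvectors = [[0.82, 0.25, 0.39], [-0.33, -0.83, -0.92], [-0.46, -0.49, -0.09]]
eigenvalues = [0.97, -0.62, -1.1]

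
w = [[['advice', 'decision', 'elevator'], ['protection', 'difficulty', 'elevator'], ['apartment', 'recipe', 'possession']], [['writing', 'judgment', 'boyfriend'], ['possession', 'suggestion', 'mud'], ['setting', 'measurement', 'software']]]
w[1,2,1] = 'measurement'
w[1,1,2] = 'mud'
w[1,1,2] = 'mud'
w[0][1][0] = 'protection'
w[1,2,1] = 'measurement'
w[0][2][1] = 'recipe'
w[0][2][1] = 'recipe'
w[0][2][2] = 'possession'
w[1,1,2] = 'mud'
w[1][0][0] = 'writing'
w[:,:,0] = [['advice', 'protection', 'apartment'], ['writing', 'possession', 'setting']]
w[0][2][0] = 'apartment'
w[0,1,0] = 'protection'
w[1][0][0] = 'writing'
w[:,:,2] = [['elevator', 'elevator', 'possession'], ['boyfriend', 'mud', 'software']]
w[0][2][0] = 'apartment'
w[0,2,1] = 'recipe'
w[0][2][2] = 'possession'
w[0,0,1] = 'decision'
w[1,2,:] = ['setting', 'measurement', 'software']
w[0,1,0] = 'protection'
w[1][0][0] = 'writing'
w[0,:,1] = ['decision', 'difficulty', 'recipe']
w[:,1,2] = ['elevator', 'mud']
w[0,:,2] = ['elevator', 'elevator', 'possession']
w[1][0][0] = 'writing'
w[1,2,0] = 'setting'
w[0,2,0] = 'apartment'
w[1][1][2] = 'mud'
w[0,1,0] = 'protection'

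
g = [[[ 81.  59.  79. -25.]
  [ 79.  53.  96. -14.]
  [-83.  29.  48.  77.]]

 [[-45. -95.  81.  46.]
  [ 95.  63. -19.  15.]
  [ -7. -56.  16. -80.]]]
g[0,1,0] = 79.0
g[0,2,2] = 48.0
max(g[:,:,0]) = 95.0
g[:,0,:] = [[81.0, 59.0, 79.0, -25.0], [-45.0, -95.0, 81.0, 46.0]]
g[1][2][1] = -56.0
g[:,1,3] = [-14.0, 15.0]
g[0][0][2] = 79.0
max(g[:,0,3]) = 46.0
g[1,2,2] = 16.0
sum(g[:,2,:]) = -56.0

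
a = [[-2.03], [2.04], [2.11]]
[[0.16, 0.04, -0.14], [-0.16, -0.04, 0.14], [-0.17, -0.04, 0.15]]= a @ [[-0.08, -0.02, 0.07]]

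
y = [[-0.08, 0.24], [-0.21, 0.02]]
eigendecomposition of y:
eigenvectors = [[0.73+0.00j, (0.73-0j)], [(0.15+0.67j), 0.15-0.67j]]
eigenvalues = [(-0.03+0.22j), (-0.03-0.22j)]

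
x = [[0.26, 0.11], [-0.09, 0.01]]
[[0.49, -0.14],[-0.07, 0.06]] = x@[[1.04,-0.66], [1.99,0.26]]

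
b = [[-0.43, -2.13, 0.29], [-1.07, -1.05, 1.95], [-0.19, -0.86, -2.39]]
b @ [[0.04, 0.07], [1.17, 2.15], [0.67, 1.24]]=[[-2.31,-4.25], [0.04,0.09], [-2.62,-4.83]]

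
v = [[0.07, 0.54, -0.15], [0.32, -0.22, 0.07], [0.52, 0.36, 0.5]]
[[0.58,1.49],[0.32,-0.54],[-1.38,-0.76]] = v @[[1.70, 0.28], [-0.34, 1.85], [-4.29, -3.15]]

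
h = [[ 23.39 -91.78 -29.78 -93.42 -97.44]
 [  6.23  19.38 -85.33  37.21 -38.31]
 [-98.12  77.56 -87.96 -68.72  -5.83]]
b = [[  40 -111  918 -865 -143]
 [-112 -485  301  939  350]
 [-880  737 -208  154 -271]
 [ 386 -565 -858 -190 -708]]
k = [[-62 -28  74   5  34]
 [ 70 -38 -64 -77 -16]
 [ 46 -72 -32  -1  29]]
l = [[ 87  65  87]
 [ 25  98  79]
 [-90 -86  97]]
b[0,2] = 918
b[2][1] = 737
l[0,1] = 65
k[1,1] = -38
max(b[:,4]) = 350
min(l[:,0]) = -90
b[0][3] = -865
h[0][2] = -29.78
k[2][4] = 29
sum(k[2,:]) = -30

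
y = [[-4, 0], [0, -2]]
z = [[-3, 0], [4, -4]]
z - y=[[1, 0], [4, -2]]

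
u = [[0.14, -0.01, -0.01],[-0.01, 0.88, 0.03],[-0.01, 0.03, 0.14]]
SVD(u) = [[0.01, 0.73, 0.69], [-1.00, 0.04, -0.02], [-0.04, -0.69, 0.73]] @ diag([0.881360036467586, 0.14892132227633742, 0.12971864125607663]) @ [[0.01, -1.0, -0.04],[0.73, 0.04, -0.69],[0.69, -0.02, 0.73]]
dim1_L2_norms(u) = [0.14, 0.88, 0.14]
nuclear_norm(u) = 1.16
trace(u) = 1.16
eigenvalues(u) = [0.88, 0.15, 0.13]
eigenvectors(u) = [[-0.01,0.73,0.69], [1.0,0.04,-0.02], [0.04,-0.69,0.73]]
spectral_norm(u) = 0.88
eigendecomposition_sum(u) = [[0.00, -0.01, -0.00],[-0.01, 0.88, 0.04],[-0.00, 0.04, 0.00]] + [[0.08, 0.00, -0.07], [0.0, 0.00, -0.0], [-0.07, -0.0, 0.07]] + [[0.06,-0.00,0.06], [-0.00,0.00,-0.0], [0.06,-0.00,0.07]]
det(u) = 0.02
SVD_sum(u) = [[0.00,-0.01,-0.00], [-0.01,0.88,0.04], [-0.0,0.04,0.0]] + [[0.08, 0.0, -0.07], [0.00, 0.0, -0.0], [-0.07, -0.0, 0.07]] + [[0.06,-0.0,0.06],[-0.0,0.0,-0.00],[0.06,-0.0,0.07]]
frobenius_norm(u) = 0.90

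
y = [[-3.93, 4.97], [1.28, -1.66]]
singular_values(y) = [6.67, 0.02]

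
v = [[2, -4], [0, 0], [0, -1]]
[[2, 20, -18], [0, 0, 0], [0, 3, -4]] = v @ [[1, 4, -1], [0, -3, 4]]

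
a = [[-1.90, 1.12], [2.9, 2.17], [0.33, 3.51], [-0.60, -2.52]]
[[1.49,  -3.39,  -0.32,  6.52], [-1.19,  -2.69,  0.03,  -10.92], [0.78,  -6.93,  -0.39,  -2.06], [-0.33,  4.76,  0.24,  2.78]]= a @ [[-0.62, 0.59, 0.1, -3.58], [0.28, -2.03, -0.12, -0.25]]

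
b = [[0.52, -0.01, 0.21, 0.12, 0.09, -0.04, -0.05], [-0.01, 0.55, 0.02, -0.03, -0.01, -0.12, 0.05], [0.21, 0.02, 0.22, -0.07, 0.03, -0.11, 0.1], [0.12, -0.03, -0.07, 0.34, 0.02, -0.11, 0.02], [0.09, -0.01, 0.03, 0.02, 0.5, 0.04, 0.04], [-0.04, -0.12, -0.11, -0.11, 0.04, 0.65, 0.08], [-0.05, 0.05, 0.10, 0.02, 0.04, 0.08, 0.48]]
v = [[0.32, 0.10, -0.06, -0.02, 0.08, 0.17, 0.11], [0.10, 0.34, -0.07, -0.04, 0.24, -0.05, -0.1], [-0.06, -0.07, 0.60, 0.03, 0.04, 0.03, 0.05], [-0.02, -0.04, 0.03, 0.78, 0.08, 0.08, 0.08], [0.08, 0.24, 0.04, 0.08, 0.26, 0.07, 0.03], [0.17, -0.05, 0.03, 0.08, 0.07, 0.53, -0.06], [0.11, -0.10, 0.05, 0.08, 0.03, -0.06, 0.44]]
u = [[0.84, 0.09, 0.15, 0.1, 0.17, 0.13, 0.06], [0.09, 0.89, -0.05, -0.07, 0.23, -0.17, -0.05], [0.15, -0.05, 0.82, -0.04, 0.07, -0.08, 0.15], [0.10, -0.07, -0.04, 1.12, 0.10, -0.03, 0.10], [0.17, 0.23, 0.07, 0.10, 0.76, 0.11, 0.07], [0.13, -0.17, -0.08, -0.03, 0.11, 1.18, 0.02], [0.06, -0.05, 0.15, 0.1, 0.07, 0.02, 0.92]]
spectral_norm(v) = 0.85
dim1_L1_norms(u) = [1.54, 1.55, 1.36, 1.56, 1.51, 1.72, 1.37]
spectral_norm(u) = 1.33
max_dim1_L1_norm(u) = 1.72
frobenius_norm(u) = 2.60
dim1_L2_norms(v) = [0.4, 0.45, 0.61, 0.79, 0.38, 0.57, 0.48]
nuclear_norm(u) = 6.53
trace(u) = 6.53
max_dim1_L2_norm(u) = 1.21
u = v + b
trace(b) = 3.26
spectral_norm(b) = 0.80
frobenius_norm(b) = 1.39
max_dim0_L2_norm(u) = 1.21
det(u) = 0.39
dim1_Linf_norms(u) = [0.84, 0.89, 0.82, 1.12, 0.76, 1.18, 0.92]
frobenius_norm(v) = 1.44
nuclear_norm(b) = 3.26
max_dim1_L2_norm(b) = 0.69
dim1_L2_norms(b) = [0.58, 0.57, 0.35, 0.39, 0.51, 0.69, 0.5]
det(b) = 0.00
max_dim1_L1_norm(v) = 1.11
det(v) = -0.00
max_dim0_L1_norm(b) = 1.15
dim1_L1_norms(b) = [1.04, 0.79, 0.76, 0.71, 0.73, 1.15, 0.82]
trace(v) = 3.27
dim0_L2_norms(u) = [0.89, 0.94, 0.86, 1.14, 0.83, 1.21, 0.94]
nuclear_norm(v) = 3.28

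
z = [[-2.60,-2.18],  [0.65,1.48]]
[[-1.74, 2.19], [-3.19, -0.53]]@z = [[5.95, 7.03],[7.95, 6.17]]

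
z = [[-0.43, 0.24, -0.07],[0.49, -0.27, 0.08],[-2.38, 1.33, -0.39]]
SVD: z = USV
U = [[-0.17, 0.04, -0.98], [0.20, -0.98, -0.08], [-0.96, -0.21, 0.16]]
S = [2.86, 0.0, 0.0]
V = [[0.86, -0.48, 0.14], [-0.49, -0.87, 0.01], [0.12, -0.08, -0.99]]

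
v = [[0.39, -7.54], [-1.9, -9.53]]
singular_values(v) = [12.22, 1.48]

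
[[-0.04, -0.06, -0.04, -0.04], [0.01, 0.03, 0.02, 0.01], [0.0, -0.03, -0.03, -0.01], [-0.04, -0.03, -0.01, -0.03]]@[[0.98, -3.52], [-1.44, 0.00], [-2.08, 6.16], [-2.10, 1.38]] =[[0.21, -0.16], [-0.1, 0.1], [0.13, -0.20], [0.09, 0.04]]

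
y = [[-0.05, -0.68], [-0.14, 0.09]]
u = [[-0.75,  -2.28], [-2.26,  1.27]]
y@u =[[1.57, -0.75], [-0.10, 0.43]]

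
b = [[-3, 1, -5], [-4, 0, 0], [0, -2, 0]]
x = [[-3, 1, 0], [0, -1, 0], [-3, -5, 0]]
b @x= [[24, 21, 0], [12, -4, 0], [0, 2, 0]]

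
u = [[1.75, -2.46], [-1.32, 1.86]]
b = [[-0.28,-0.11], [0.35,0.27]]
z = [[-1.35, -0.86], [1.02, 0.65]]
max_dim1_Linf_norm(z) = 1.35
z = u @ b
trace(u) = 3.61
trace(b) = -0.01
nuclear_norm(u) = 3.79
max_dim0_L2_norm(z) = 1.69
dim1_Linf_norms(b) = [0.28, 0.35]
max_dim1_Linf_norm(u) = 2.46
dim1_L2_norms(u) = [3.02, 2.28]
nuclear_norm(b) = 0.60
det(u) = 0.01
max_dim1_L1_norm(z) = 2.21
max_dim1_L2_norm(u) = 3.02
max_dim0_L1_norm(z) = 2.37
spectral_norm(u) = 3.78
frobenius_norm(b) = 0.53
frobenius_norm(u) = 3.78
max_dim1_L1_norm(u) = 4.21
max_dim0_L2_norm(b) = 0.45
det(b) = -0.04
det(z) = -0.00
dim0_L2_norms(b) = [0.45, 0.29]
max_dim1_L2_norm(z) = 1.6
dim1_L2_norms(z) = [1.6, 1.21]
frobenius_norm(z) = 2.01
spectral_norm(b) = 0.53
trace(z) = -0.70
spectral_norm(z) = 2.01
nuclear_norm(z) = 2.01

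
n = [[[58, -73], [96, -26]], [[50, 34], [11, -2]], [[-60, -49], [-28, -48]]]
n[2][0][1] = -49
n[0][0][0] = 58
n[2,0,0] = -60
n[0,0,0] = 58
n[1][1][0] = 11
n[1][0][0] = 50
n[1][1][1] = -2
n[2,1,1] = -48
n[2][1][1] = -48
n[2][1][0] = -28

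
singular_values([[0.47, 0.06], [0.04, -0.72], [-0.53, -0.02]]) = [0.73, 0.71]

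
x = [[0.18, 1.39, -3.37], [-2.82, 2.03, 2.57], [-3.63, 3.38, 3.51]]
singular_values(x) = [7.6, 3.33, 0.31]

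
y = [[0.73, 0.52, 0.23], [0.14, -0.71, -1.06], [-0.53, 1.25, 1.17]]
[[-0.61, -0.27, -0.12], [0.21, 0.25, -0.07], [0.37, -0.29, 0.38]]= y @ [[-0.98, -0.19, -0.35], [0.5, -0.19, 0.37], [-0.66, -0.13, -0.23]]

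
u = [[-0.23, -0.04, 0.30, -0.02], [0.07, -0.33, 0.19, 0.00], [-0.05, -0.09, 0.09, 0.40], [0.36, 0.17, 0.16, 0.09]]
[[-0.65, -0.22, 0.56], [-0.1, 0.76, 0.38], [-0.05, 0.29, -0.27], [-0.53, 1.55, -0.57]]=u@[[-0.0,3.51,-1.16], [-1.03,-0.45,-0.97], [-2.29,1.94,0.76], [0.17,0.62,-1.22]]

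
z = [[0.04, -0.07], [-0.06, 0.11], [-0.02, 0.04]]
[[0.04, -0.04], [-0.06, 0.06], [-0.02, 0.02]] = z@[[1.28, 0.16], [0.15, 0.63]]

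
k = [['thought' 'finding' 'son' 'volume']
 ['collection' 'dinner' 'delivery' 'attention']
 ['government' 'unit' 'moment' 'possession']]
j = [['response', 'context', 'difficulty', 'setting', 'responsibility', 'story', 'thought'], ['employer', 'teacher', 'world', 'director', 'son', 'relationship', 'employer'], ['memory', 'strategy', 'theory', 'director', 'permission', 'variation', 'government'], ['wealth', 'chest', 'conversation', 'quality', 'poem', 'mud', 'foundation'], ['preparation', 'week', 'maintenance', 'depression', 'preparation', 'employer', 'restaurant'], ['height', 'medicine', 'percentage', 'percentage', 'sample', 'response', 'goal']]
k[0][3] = 'volume'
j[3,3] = 'quality'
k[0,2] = 'son'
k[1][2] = 'delivery'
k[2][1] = 'unit'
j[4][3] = 'depression'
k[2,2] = 'moment'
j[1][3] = 'director'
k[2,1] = 'unit'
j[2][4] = 'permission'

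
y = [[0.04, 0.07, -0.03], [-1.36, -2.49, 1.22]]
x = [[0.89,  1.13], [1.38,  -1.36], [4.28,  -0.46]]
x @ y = [[-1.5,-2.75,1.35], [1.9,3.48,-1.7], [0.8,1.45,-0.69]]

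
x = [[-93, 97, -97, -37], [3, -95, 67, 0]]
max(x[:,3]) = 0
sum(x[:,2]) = -30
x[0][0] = -93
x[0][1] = 97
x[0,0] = -93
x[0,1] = 97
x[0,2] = -97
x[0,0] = -93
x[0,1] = 97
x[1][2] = 67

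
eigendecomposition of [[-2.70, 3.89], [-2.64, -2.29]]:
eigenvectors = [[(0.77+0j), 0.77-0.00j], [0.04+0.63j, (0.04-0.63j)]]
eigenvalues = [(-2.5+3.2j), (-2.5-3.2j)]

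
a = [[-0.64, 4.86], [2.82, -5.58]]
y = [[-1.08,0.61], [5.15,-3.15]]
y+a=[[-1.72, 5.47], [7.97, -8.73]]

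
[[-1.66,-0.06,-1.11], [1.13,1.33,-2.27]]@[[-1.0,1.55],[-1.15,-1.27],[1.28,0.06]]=[[0.31, -2.56], [-5.57, -0.07]]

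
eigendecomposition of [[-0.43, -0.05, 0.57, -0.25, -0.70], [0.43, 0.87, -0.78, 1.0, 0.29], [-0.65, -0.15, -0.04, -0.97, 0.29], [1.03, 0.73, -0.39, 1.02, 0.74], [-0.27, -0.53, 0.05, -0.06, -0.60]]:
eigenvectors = [[(-0.11+0j), -0.65+0.00j, -0.65+0.00j, (-0.65-0j), (-0.61+0j)], [0.74+0.00j, (0.04+0j), 0.23-0.45j, (0.23+0.45j), -0.20+0.00j], [(-0.33+0j), (0.28+0j), -0.07-0.43j, -0.07+0.43j, 0.31+0.00j], [0.54+0.00j, 0.55+0.00j, (0.21+0.16j), 0.21-0.16j, (0.56+0j)], [-0.17+0.00j, -0.43+0.00j, 0.22+0.15j, 0.22-0.15j, (0.43+0j)]]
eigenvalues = [(1.82+0j), (-0.92+0j), (-0.04+0.57j), (-0.04-0.57j), (-0.01+0j)]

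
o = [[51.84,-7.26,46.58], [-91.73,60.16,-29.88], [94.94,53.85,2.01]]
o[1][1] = 60.16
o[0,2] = 46.58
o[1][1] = 60.16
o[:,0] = [51.84, -91.73, 94.94]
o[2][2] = 2.01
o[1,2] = -29.88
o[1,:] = [-91.73, 60.16, -29.88]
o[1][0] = -91.73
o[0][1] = -7.26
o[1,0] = -91.73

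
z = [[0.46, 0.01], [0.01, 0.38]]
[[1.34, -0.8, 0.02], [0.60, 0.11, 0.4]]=z@[[2.89, -1.75, 0.02], [1.49, 0.33, 1.06]]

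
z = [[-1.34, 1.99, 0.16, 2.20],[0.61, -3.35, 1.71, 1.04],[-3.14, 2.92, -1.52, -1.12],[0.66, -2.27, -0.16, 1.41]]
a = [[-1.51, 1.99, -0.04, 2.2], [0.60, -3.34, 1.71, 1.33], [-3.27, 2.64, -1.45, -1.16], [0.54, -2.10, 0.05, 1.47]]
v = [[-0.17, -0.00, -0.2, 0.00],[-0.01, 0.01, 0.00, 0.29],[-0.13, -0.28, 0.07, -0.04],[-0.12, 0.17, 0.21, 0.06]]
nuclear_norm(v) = 1.16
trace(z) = -4.80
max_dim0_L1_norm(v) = 0.48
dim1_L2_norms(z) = [3.26, 3.95, 4.69, 2.76]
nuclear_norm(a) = 12.32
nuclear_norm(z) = 12.42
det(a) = -35.21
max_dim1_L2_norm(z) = 4.69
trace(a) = -4.83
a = v + z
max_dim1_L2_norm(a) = 4.59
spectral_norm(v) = 0.37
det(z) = -40.57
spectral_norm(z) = 6.54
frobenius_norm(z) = 7.47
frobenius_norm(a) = 7.43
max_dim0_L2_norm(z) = 5.37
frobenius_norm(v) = 0.59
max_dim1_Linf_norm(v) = 0.29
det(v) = 0.01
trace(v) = -0.03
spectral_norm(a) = 6.45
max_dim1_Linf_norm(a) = 3.34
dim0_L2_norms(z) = [3.53, 5.37, 2.3, 3.03]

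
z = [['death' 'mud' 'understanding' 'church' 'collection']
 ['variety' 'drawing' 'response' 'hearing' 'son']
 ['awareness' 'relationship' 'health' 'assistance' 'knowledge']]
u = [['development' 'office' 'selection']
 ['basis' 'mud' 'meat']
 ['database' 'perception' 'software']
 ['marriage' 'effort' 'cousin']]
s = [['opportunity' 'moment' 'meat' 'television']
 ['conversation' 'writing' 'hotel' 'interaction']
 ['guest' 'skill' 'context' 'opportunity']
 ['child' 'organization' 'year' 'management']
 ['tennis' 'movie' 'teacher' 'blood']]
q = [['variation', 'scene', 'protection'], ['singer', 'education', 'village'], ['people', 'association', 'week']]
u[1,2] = 'meat'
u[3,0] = 'marriage'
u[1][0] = 'basis'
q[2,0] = 'people'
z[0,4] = 'collection'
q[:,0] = ['variation', 'singer', 'people']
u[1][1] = 'mud'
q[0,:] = ['variation', 'scene', 'protection']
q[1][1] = 'education'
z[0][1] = 'mud'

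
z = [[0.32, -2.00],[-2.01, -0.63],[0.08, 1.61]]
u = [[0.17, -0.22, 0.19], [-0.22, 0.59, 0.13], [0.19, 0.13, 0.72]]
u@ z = [[0.51, 0.10], [-1.25, 0.28], [-0.14, 0.7]]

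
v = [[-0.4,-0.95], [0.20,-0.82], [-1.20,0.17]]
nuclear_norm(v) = 2.55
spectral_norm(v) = 1.28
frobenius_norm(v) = 1.80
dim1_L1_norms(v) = [1.35, 1.02, 1.37]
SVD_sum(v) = [[-0.63, -0.19], [-0.04, -0.01], [-1.05, -0.32]] + [[0.23, -0.76], [0.24, -0.81], [-0.15, 0.49]]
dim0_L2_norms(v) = [1.28, 1.27]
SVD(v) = [[-0.51, -0.63],[-0.04, -0.67],[-0.86, 0.40]] @ diag([1.282036108510614, 1.264983563717316]) @ [[0.96, 0.29], [-0.29, 0.96]]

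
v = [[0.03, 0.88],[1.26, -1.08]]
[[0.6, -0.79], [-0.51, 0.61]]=v @ [[0.18, -0.28], [0.68, -0.89]]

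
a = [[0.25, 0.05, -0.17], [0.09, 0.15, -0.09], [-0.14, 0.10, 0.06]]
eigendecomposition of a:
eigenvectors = [[0.82, 0.52, 0.33],[0.53, 0.18, 0.82],[-0.23, 0.83, 0.47]]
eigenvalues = [0.33, -0.01, 0.14]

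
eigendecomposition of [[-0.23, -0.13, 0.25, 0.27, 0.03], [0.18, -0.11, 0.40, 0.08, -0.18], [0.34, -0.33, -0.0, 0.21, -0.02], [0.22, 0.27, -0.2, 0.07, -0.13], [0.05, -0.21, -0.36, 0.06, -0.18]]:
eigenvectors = [[(0.3+0j),  (0.25+0.08j),  0.25-0.08j,  -0.70+0.00j,  0.36+0.00j],[0.54+0.00j,  (-0-0.49j),  -0.00+0.49j,  0.08+0.00j,  (0.33+0j)],[0.22+0.00j,  0.51+0.00j,  0.51-0.00j,  (0.35+0j),  (0.1+0j)],[0.71+0.00j,  (-0.39+0.19j),  (-0.39-0.19j),  (0.44+0j),  (-0.1+0j)],[(-0.26+0j),  0.06+0.49j,  (0.06-0.49j),  (0.43+0j),  (0.86+0j)]]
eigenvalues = [(0.35+0j), (0.01+0.43j), (0.01-0.43j), (-0.52+0j), (-0.29+0j)]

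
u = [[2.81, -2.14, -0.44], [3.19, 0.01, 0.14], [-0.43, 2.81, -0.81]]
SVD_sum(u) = [[2.91, -1.97, 0.06], [2.18, -1.48, 0.05], [-1.61, 1.09, -0.03]] + [[-0.05, -0.08, 0.02], [0.97, 1.42, -0.33], [1.21, 1.78, -0.41]] + [[-0.05,-0.09,-0.52],[0.04,0.07,0.43],[-0.03,-0.06,-0.36]]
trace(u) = 2.01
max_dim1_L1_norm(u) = 5.39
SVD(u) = [[-0.73, 0.03, 0.68], [-0.55, -0.62, -0.56], [0.40, -0.78, 0.47]] @ diag([4.808547402277509, 2.8067210618663947, 0.7761370761185167]) @ [[-0.83, 0.56, -0.02], [-0.55, -0.81, 0.19], [-0.09, -0.17, -0.98]]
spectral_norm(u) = 4.81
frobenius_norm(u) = 5.62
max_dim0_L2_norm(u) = 4.27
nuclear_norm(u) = 8.39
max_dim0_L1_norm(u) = 6.43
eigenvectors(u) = [[(0.32+0.49j), 0.32-0.49j, 0.02+0.00j], [(0.64+0j), 0.64-0.00j, -0.16+0.00j], [0.31-0.39j, (0.31+0.39j), 0.99+0.00j]]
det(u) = -10.47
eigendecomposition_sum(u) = [[(1.41+0.73j), -1.08+0.79j, -0.21+0.11j], [(1.52-0.88j), 0.08+1.47j, -0.02+0.26j], [(0.22-1.34j), 0.92+0.67j, (0.15+0.14j)]] + [[(1.41-0.73j), (-1.08-0.79j), (-0.21-0.11j)], [1.52+0.88j, (0.08-1.47j), -0.02-0.26j], [(0.22+1.34j), 0.92-0.67j, (0.15-0.14j)]] + [[(-0.02-0j), (0.02-0j), (-0.02-0j)], [0.14+0.00j, -0.16+0.00j, (0.18+0j)], [(-0.87-0j), 0.96-0.00j, -1.10-0.00j]]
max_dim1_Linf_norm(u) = 3.19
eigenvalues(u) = [(1.64+2.34j), (1.64-2.34j), (-1.28+0j)]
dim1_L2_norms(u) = [3.56, 3.19, 2.96]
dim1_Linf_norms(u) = [2.81, 3.19, 2.81]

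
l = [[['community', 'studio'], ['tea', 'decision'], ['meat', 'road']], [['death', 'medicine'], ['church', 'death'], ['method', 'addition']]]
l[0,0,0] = 'community'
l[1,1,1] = 'death'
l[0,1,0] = 'tea'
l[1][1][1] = 'death'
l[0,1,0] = 'tea'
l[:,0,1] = ['studio', 'medicine']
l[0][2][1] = 'road'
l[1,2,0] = 'method'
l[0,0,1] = 'studio'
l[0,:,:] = [['community', 'studio'], ['tea', 'decision'], ['meat', 'road']]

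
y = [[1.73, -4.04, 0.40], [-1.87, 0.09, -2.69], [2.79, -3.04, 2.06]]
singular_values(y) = [6.51, 3.02, 0.16]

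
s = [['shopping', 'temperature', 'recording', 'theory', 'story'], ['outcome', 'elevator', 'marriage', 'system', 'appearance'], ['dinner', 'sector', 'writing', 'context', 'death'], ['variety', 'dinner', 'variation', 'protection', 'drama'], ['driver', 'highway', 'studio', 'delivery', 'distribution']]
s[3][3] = 'protection'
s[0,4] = 'story'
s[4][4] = 'distribution'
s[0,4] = 'story'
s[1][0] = 'outcome'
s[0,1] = 'temperature'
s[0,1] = 'temperature'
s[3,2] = 'variation'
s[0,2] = 'recording'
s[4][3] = 'delivery'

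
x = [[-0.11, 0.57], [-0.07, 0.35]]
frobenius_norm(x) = 0.68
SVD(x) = [[-0.85,-0.52], [-0.52,0.85]] @ diag([0.6814659048419618, 0.0020543947834406563]) @ [[0.19, -0.98], [-0.98, -0.19]]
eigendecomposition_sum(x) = [[0.01, -0.01], [0.00, -0.0]] + [[-0.12, 0.58],[-0.07, 0.35]]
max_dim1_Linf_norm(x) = 0.57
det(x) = 0.00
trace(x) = 0.24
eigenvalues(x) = [0.01, 0.23]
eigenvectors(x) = [[-0.98, -0.86], [-0.20, -0.52]]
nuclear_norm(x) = 0.68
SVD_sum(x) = [[-0.11, 0.57], [-0.07, 0.35]] + [[0.00,0.0], [-0.00,-0.0]]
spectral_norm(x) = 0.68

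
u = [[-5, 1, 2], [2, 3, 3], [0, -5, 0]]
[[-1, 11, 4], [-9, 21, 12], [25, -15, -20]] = u@[[0, 0, 0], [-5, 3, 4], [2, 4, 0]]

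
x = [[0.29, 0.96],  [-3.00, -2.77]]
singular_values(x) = [4.18, 0.5]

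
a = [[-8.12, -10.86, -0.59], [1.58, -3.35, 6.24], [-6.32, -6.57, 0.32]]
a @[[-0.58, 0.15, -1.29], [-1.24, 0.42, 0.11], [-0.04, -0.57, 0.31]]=[[18.2,  -5.44,  9.1], [2.99,  -4.73,  -0.47], [11.8,  -3.89,  7.53]]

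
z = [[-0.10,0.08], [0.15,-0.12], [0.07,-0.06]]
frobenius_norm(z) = 0.25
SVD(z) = [[-0.52,0.21], [0.77,-0.31], [0.37,0.93]] @ diag([0.24857913149454836, 0.00290092837140921]) @ [[0.78, -0.63], [-0.63, -0.78]]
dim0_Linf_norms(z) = [0.15, 0.12]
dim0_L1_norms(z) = [0.32, 0.26]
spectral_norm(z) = 0.25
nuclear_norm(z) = 0.25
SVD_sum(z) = [[-0.1, 0.08], [0.15, -0.12], [0.07, -0.06]] + [[-0.0, -0.0],[0.00, 0.00],[-0.00, -0.0]]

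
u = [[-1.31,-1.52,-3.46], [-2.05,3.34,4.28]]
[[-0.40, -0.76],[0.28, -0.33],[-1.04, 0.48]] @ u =[[2.08, -1.93, -1.87], [0.31, -1.53, -2.38], [0.38, 3.18, 5.65]]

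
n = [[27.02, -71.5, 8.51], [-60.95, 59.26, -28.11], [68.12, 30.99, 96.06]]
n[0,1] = -71.5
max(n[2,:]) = 96.06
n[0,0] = 27.02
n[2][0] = 68.12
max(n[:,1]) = 59.26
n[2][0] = 68.12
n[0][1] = -71.5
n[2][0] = 68.12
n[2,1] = 30.99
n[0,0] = 27.02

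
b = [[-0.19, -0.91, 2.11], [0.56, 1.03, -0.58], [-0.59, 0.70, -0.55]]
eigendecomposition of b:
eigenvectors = [[0.80+0.00j, 0.80-0.00j, (0.08+0j)], [(-0.3-0.11j), -0.30+0.11j, (0.9+0j)], [(-0.16+0.47j), -0.16-0.47j, (0.43+0j)]]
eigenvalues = [(-0.26+1.36j), (-0.26-1.36j), (0.81+0j)]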